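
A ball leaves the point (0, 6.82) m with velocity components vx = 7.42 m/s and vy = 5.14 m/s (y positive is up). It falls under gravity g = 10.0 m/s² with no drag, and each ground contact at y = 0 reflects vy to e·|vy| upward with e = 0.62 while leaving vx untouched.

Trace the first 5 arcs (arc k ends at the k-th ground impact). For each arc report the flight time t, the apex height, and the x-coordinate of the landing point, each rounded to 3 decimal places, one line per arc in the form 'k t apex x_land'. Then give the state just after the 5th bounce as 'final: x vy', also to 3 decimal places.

1 1.790 8.141 13.282
2 1.582 3.129 25.022
3 0.981 1.203 32.301
4 0.608 0.462 36.814
5 0.377 0.178 39.612
final: 39.612 1.169

Arc 1: start y=6.820, vy=5.140 → t=1.790, apex=8.141, x_land=13.282, impact vy=-12.760
  bounce: vy ← 0.62·12.760 = 7.911
Arc 2: start y=0.000, vy=7.911 → t=1.582, apex=3.129, x_land=25.022, impact vy=-7.911
  bounce: vy ← 0.62·7.911 = 4.905
Arc 3: start y=0.000, vy=4.905 → t=0.981, apex=1.203, x_land=32.301, impact vy=-4.905
  bounce: vy ← 0.62·4.905 = 3.041
Arc 4: start y=0.000, vy=3.041 → t=0.608, apex=0.462, x_land=36.814, impact vy=-3.041
  bounce: vy ← 0.62·3.041 = 1.885
Arc 5: start y=0.000, vy=1.885 → t=0.377, apex=0.178, x_land=39.612, impact vy=-1.885
  bounce: vy ← 0.62·1.885 = 1.169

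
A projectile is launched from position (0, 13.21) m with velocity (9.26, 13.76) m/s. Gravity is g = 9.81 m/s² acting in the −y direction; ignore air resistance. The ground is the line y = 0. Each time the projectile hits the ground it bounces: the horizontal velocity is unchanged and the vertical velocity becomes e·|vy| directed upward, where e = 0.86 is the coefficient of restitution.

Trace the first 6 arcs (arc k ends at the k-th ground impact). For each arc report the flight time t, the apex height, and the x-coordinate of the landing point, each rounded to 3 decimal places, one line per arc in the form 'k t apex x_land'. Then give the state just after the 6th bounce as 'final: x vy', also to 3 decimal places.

Arc 1: start y=13.210, vy=13.760 → t=3.561, apex=22.860, x_land=32.979, impact vy=-21.178
  bounce: vy ← 0.86·21.178 = 18.213
Arc 2: start y=0.000, vy=18.213 → t=3.713, apex=16.907, x_land=67.364, impact vy=-18.213
  bounce: vy ← 0.86·18.213 = 15.663
Arc 3: start y=0.000, vy=15.663 → t=3.193, apex=12.505, x_land=96.934, impact vy=-15.663
  bounce: vy ← 0.86·15.663 = 13.471
Arc 4: start y=0.000, vy=13.471 → t=2.746, apex=9.249, x_land=122.365, impact vy=-13.471
  bounce: vy ← 0.86·13.471 = 11.585
Arc 5: start y=0.000, vy=11.585 → t=2.362, apex=6.840, x_land=144.235, impact vy=-11.585
  bounce: vy ← 0.86·11.585 = 9.963
Arc 6: start y=0.000, vy=9.963 → t=2.031, apex=5.059, x_land=163.044, impact vy=-9.963
  bounce: vy ← 0.86·9.963 = 8.568

1 3.561 22.860 32.979
2 3.713 16.907 67.364
3 3.193 12.505 96.934
4 2.746 9.249 122.365
5 2.362 6.840 144.235
6 2.031 5.059 163.044
final: 163.044 8.568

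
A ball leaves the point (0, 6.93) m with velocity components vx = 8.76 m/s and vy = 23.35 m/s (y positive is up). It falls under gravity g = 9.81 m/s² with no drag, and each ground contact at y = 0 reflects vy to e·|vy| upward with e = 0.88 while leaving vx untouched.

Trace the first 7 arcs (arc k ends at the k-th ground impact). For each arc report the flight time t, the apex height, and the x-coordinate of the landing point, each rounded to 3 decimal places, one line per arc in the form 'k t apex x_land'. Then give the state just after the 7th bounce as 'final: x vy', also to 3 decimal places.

Arc 1: start y=6.930, vy=23.350 → t=5.041, apex=34.719, x_land=44.157, impact vy=-26.100
  bounce: vy ← 0.88·26.100 = 22.968
Arc 2: start y=0.000, vy=22.968 → t=4.682, apex=26.886, x_land=85.176, impact vy=-22.968
  bounce: vy ← 0.88·22.968 = 20.212
Arc 3: start y=0.000, vy=20.212 → t=4.121, apex=20.821, x_land=121.272, impact vy=-20.212
  bounce: vy ← 0.88·20.212 = 17.786
Arc 4: start y=0.000, vy=17.786 → t=3.626, apex=16.124, x_land=153.037, impact vy=-17.786
  bounce: vy ← 0.88·17.786 = 15.652
Arc 5: start y=0.000, vy=15.652 → t=3.191, apex=12.486, x_land=180.990, impact vy=-15.652
  bounce: vy ← 0.88·15.652 = 13.774
Arc 6: start y=0.000, vy=13.774 → t=2.808, apex=9.669, x_land=205.589, impact vy=-13.774
  bounce: vy ← 0.88·13.774 = 12.121
Arc 7: start y=0.000, vy=12.121 → t=2.471, apex=7.488, x_land=227.235, impact vy=-12.121
  bounce: vy ← 0.88·12.121 = 10.666

1 5.041 34.719 44.157
2 4.682 26.886 85.176
3 4.121 20.821 121.272
4 3.626 16.124 153.037
5 3.191 12.486 180.990
6 2.808 9.669 205.589
7 2.471 7.488 227.235
final: 227.235 10.666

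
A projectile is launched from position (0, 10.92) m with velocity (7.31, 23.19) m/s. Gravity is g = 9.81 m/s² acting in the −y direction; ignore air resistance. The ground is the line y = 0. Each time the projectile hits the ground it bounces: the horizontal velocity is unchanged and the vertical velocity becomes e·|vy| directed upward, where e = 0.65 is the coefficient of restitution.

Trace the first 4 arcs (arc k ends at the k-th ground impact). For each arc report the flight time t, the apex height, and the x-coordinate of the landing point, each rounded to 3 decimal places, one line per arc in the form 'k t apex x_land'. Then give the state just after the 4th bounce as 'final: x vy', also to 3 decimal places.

Arc 1: start y=10.920, vy=23.190 → t=5.159, apex=38.330, x_land=37.715, impact vy=-27.423
  bounce: vy ← 0.65·27.423 = 17.825
Arc 2: start y=0.000, vy=17.825 → t=3.634, apex=16.194, x_land=64.280, impact vy=-17.825
  bounce: vy ← 0.65·17.825 = 11.586
Arc 3: start y=0.000, vy=11.586 → t=2.362, apex=6.842, x_land=81.547, impact vy=-11.586
  bounce: vy ← 0.65·11.586 = 7.531
Arc 4: start y=0.000, vy=7.531 → t=1.535, apex=2.891, x_land=92.771, impact vy=-7.531
  bounce: vy ← 0.65·7.531 = 4.895

1 5.159 38.330 37.715
2 3.634 16.194 64.280
3 2.362 6.842 81.547
4 1.535 2.891 92.771
final: 92.771 4.895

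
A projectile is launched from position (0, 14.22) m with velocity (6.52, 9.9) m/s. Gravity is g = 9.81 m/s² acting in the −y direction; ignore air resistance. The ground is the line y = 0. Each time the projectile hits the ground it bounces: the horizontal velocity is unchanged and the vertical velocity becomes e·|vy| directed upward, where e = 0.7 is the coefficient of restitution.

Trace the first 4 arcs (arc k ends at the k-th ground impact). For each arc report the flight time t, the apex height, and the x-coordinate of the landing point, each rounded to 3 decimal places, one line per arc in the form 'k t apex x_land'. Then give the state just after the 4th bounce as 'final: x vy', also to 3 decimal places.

1 2.988 19.215 19.485
2 2.771 9.416 37.551
3 1.940 4.614 50.198
4 1.358 2.261 59.051
final: 59.051 4.662

Arc 1: start y=14.220, vy=9.900 → t=2.988, apex=19.215, x_land=19.485, impact vy=-19.417
  bounce: vy ← 0.7·19.417 = 13.592
Arc 2: start y=0.000, vy=13.592 → t=2.771, apex=9.416, x_land=37.551, impact vy=-13.592
  bounce: vy ← 0.7·13.592 = 9.514
Arc 3: start y=0.000, vy=9.514 → t=1.940, apex=4.614, x_land=50.198, impact vy=-9.514
  bounce: vy ← 0.7·9.514 = 6.660
Arc 4: start y=0.000, vy=6.660 → t=1.358, apex=2.261, x_land=59.051, impact vy=-6.660
  bounce: vy ← 0.7·6.660 = 4.662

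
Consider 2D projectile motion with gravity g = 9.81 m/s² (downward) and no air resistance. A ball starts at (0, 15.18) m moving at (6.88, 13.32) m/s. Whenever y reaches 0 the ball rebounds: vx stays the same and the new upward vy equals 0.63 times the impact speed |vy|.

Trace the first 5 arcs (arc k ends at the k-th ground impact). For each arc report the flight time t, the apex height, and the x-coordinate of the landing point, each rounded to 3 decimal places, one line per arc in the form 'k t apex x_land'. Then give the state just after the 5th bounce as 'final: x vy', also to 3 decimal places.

Arc 1: start y=15.180, vy=13.320 → t=3.580, apex=24.223, x_land=24.631, impact vy=-21.800
  bounce: vy ← 0.63·21.800 = 13.734
Arc 2: start y=0.000, vy=13.734 → t=2.800, apex=9.614, x_land=43.895, impact vy=-13.734
  bounce: vy ← 0.63·13.734 = 8.653
Arc 3: start y=0.000, vy=8.653 → t=1.764, apex=3.816, x_land=56.032, impact vy=-8.653
  bounce: vy ← 0.63·8.653 = 5.451
Arc 4: start y=0.000, vy=5.451 → t=1.111, apex=1.515, x_land=63.678, impact vy=-5.451
  bounce: vy ← 0.63·5.451 = 3.434
Arc 5: start y=0.000, vy=3.434 → t=0.700, apex=0.601, x_land=68.495, impact vy=-3.434
  bounce: vy ← 0.63·3.434 = 2.164

1 3.580 24.223 24.631
2 2.800 9.614 43.895
3 1.764 3.816 56.032
4 1.111 1.515 63.678
5 0.700 0.601 68.495
final: 68.495 2.164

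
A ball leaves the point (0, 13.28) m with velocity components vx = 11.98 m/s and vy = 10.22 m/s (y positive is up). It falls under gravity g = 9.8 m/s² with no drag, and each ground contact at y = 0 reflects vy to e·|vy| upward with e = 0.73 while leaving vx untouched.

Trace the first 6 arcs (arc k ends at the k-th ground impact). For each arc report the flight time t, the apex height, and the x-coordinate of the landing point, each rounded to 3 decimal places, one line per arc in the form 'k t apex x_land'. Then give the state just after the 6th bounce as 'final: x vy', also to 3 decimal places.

Arc 1: start y=13.280, vy=10.220 → t=2.992, apex=18.609, x_land=35.840, impact vy=-19.098
  bounce: vy ← 0.73·19.098 = 13.942
Arc 2: start y=0.000, vy=13.942 → t=2.845, apex=9.917, x_land=69.926, impact vy=-13.942
  bounce: vy ← 0.73·13.942 = 10.177
Arc 3: start y=0.000, vy=10.177 → t=2.077, apex=5.285, x_land=94.808, impact vy=-10.177
  bounce: vy ← 0.73·10.177 = 7.429
Arc 4: start y=0.000, vy=7.429 → t=1.516, apex=2.816, x_land=112.973, impact vy=-7.429
  bounce: vy ← 0.73·7.429 = 5.424
Arc 5: start y=0.000, vy=5.424 → t=1.107, apex=1.501, x_land=126.232, impact vy=-5.424
  bounce: vy ← 0.73·5.424 = 3.959
Arc 6: start y=0.000, vy=3.959 → t=0.808, apex=0.800, x_land=135.912, impact vy=-3.959
  bounce: vy ← 0.73·3.959 = 2.890

1 2.992 18.609 35.840
2 2.845 9.917 69.926
3 2.077 5.285 94.808
4 1.516 2.816 112.973
5 1.107 1.501 126.232
6 0.808 0.800 135.912
final: 135.912 2.890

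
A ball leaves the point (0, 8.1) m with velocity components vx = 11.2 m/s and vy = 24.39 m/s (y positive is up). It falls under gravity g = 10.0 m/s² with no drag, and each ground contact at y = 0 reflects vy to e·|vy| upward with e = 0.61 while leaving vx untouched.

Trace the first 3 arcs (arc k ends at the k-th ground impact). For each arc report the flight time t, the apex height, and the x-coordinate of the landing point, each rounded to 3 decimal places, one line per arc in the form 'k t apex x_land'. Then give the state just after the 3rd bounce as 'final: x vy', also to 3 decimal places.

1 5.190 37.844 58.129
2 3.356 14.082 95.721
3 2.047 5.240 118.652
final: 118.652 6.245

Arc 1: start y=8.100, vy=24.390 → t=5.190, apex=37.844, x_land=58.129, impact vy=-27.511
  bounce: vy ← 0.61·27.511 = 16.782
Arc 2: start y=0.000, vy=16.782 → t=3.356, apex=14.082, x_land=95.721, impact vy=-16.782
  bounce: vy ← 0.61·16.782 = 10.237
Arc 3: start y=0.000, vy=10.237 → t=2.047, apex=5.240, x_land=118.652, impact vy=-10.237
  bounce: vy ← 0.61·10.237 = 6.245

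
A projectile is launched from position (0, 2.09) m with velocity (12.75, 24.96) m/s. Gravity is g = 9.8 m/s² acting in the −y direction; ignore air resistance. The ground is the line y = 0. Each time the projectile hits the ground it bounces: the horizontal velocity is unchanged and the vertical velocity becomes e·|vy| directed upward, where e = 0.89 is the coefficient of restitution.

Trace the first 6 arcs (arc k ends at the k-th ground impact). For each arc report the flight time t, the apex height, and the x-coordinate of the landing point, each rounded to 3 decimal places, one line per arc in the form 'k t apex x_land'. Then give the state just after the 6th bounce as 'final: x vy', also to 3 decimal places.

1 5.176 33.876 65.998
2 4.680 26.833 125.670
3 4.165 21.254 178.779
4 3.707 16.836 226.046
5 3.299 13.336 268.114
6 2.936 10.563 305.554
final: 305.554 12.806

Arc 1: start y=2.090, vy=24.960 → t=5.176, apex=33.876, x_land=65.998, impact vy=-25.768
  bounce: vy ← 0.89·25.768 = 22.933
Arc 2: start y=0.000, vy=22.933 → t=4.680, apex=26.833, x_land=125.670, impact vy=-22.933
  bounce: vy ← 0.89·22.933 = 20.410
Arc 3: start y=0.000, vy=20.410 → t=4.165, apex=21.254, x_land=178.779, impact vy=-20.410
  bounce: vy ← 0.89·20.410 = 18.165
Arc 4: start y=0.000, vy=18.165 → t=3.707, apex=16.836, x_land=226.046, impact vy=-18.165
  bounce: vy ← 0.89·18.165 = 16.167
Arc 5: start y=0.000, vy=16.167 → t=3.299, apex=13.336, x_land=268.114, impact vy=-16.167
  bounce: vy ← 0.89·16.167 = 14.389
Arc 6: start y=0.000, vy=14.389 → t=2.936, apex=10.563, x_land=305.554, impact vy=-14.389
  bounce: vy ← 0.89·14.389 = 12.806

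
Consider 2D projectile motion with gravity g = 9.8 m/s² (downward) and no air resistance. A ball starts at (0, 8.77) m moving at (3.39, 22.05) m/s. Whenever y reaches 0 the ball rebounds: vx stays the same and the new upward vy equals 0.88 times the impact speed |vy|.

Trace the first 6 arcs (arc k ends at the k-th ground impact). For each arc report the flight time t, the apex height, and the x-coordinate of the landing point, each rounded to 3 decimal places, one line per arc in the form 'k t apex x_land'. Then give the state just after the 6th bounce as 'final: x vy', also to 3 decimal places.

Arc 1: start y=8.770, vy=22.050 → t=4.868, apex=33.576, x_land=16.501, impact vy=-25.653
  bounce: vy ← 0.88·25.653 = 22.575
Arc 2: start y=0.000, vy=22.575 → t=4.607, apex=26.001, x_land=32.120, impact vy=-22.575
  bounce: vy ← 0.88·22.575 = 19.866
Arc 3: start y=0.000, vy=19.866 → t=4.054, apex=20.136, x_land=45.864, impact vy=-19.866
  bounce: vy ← 0.88·19.866 = 17.482
Arc 4: start y=0.000, vy=17.482 → t=3.568, apex=15.593, x_land=57.958, impact vy=-17.482
  bounce: vy ← 0.88·17.482 = 15.384
Arc 5: start y=0.000, vy=15.384 → t=3.140, apex=12.075, x_land=68.602, impact vy=-15.384
  bounce: vy ← 0.88·15.384 = 13.538
Arc 6: start y=0.000, vy=13.538 → t=2.763, apex=9.351, x_land=77.968, impact vy=-13.538
  bounce: vy ← 0.88·13.538 = 11.914

1 4.868 33.576 16.501
2 4.607 26.001 32.120
3 4.054 20.136 45.864
4 3.568 15.593 57.958
5 3.140 12.075 68.602
6 2.763 9.351 77.968
final: 77.968 11.914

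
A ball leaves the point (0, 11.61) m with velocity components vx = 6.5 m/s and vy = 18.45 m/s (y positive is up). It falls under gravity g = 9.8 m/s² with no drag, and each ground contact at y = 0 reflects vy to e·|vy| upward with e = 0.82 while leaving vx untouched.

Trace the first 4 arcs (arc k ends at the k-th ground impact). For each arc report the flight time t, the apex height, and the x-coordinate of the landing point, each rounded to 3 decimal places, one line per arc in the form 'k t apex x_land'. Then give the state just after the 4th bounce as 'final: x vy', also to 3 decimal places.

Arc 1: start y=11.610, vy=18.450 → t=4.314, apex=28.977, x_land=28.044, impact vy=-23.832
  bounce: vy ← 0.82·23.832 = 19.542
Arc 2: start y=0.000, vy=19.542 → t=3.988, apex=19.484, x_land=53.967, impact vy=-19.542
  bounce: vy ← 0.82·19.542 = 16.025
Arc 3: start y=0.000, vy=16.025 → t=3.270, apex=13.101, x_land=75.224, impact vy=-16.025
  bounce: vy ← 0.82·16.025 = 13.140
Arc 4: start y=0.000, vy=13.140 → t=2.682, apex=8.809, x_land=92.655, impact vy=-13.140
  bounce: vy ← 0.82·13.140 = 10.775

1 4.314 28.977 28.044
2 3.988 19.484 53.967
3 3.270 13.101 75.224
4 2.682 8.809 92.655
final: 92.655 10.775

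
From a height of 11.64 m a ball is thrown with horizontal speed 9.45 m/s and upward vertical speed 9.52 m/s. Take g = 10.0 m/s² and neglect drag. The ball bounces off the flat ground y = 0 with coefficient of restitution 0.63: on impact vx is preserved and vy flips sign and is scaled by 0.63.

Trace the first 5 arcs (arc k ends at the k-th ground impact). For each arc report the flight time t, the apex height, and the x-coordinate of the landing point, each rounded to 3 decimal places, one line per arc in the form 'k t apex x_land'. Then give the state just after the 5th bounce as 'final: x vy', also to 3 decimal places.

1 2.750 16.172 25.991
2 2.266 6.418 47.405
3 1.428 2.547 60.896
4 0.899 1.011 69.395
5 0.567 0.401 74.749
final: 74.749 1.785

Arc 1: start y=11.640, vy=9.520 → t=2.750, apex=16.172, x_land=25.991, impact vy=-17.984
  bounce: vy ← 0.63·17.984 = 11.330
Arc 2: start y=0.000, vy=11.330 → t=2.266, apex=6.418, x_land=47.405, impact vy=-11.330
  bounce: vy ← 0.63·11.330 = 7.138
Arc 3: start y=0.000, vy=7.138 → t=1.428, apex=2.547, x_land=60.896, impact vy=-7.138
  bounce: vy ← 0.63·7.138 = 4.497
Arc 4: start y=0.000, vy=4.497 → t=0.899, apex=1.011, x_land=69.395, impact vy=-4.497
  bounce: vy ← 0.63·4.497 = 2.833
Arc 5: start y=0.000, vy=2.833 → t=0.567, apex=0.401, x_land=74.749, impact vy=-2.833
  bounce: vy ← 0.63·2.833 = 1.785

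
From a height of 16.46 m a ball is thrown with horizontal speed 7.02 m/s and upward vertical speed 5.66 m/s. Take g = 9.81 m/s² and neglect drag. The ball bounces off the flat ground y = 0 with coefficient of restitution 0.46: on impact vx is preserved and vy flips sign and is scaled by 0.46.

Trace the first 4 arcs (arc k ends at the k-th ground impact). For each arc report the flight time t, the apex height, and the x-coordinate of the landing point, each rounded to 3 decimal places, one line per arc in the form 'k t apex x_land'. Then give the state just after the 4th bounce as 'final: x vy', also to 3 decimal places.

Arc 1: start y=16.460, vy=5.660 → t=2.498, apex=18.093, x_land=17.533, impact vy=-18.841
  bounce: vy ← 0.46·18.841 = 8.667
Arc 2: start y=0.000, vy=8.667 → t=1.767, apex=3.828, x_land=29.937, impact vy=-8.667
  bounce: vy ← 0.46·8.667 = 3.987
Arc 3: start y=0.000, vy=3.987 → t=0.813, apex=0.810, x_land=35.642, impact vy=-3.987
  bounce: vy ← 0.46·3.987 = 1.834
Arc 4: start y=0.000, vy=1.834 → t=0.374, apex=0.171, x_land=38.267, impact vy=-1.834
  bounce: vy ← 0.46·1.834 = 0.844

1 2.498 18.093 17.533
2 1.767 3.828 29.937
3 0.813 0.810 35.642
4 0.374 0.171 38.267
final: 38.267 0.844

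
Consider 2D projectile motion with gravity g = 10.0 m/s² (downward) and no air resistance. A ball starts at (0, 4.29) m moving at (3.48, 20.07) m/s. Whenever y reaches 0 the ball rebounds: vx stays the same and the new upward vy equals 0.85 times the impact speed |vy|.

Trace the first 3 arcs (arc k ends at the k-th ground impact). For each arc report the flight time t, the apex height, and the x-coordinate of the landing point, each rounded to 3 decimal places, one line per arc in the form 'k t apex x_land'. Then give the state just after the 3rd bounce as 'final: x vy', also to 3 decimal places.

1 4.217 24.430 14.677
2 3.758 17.651 27.754
3 3.194 12.753 38.869
final: 38.869 13.575

Arc 1: start y=4.290, vy=20.070 → t=4.217, apex=24.430, x_land=14.677, impact vy=-22.104
  bounce: vy ← 0.85·22.104 = 18.789
Arc 2: start y=0.000, vy=18.789 → t=3.758, apex=17.651, x_land=27.754, impact vy=-18.789
  bounce: vy ← 0.85·18.789 = 15.970
Arc 3: start y=0.000, vy=15.970 → t=3.194, apex=12.753, x_land=38.869, impact vy=-15.970
  bounce: vy ← 0.85·15.970 = 13.575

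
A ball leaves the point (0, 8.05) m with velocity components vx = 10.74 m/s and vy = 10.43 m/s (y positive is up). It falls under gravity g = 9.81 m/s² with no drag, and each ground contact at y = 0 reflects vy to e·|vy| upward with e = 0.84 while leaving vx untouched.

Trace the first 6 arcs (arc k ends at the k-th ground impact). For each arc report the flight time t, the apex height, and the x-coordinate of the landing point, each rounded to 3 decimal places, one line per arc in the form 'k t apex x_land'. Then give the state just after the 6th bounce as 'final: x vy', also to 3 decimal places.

1 2.728 13.595 29.299
2 2.797 9.592 59.337
3 2.349 6.768 84.569
4 1.973 4.776 105.765
5 1.658 3.370 123.568
6 1.392 2.378 138.524
final: 138.524 5.737

Arc 1: start y=8.050, vy=10.430 → t=2.728, apex=13.595, x_land=29.299, impact vy=-16.332
  bounce: vy ← 0.84·16.332 = 13.719
Arc 2: start y=0.000, vy=13.719 → t=2.797, apex=9.592, x_land=59.337, impact vy=-13.719
  bounce: vy ← 0.84·13.719 = 11.524
Arc 3: start y=0.000, vy=11.524 → t=2.349, apex=6.768, x_land=84.569, impact vy=-11.524
  bounce: vy ← 0.84·11.524 = 9.680
Arc 4: start y=0.000, vy=9.680 → t=1.973, apex=4.776, x_land=105.765, impact vy=-9.680
  bounce: vy ← 0.84·9.680 = 8.131
Arc 5: start y=0.000, vy=8.131 → t=1.658, apex=3.370, x_land=123.568, impact vy=-8.131
  bounce: vy ← 0.84·8.131 = 6.830
Arc 6: start y=0.000, vy=6.830 → t=1.392, apex=2.378, x_land=138.524, impact vy=-6.830
  bounce: vy ← 0.84·6.830 = 5.737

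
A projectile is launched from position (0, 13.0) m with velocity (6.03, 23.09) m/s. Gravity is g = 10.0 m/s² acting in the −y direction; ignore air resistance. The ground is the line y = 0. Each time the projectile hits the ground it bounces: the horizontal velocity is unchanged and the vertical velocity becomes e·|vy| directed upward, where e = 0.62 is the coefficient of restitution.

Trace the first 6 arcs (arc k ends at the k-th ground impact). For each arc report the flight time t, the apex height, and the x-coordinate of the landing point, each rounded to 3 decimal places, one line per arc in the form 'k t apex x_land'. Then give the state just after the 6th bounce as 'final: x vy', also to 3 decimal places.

Arc 1: start y=13.000, vy=23.090 → t=5.125, apex=39.657, x_land=30.905, impact vy=-28.163
  bounce: vy ← 0.62·28.163 = 17.461
Arc 2: start y=0.000, vy=17.461 → t=3.492, apex=15.244, x_land=51.963, impact vy=-17.461
  bounce: vy ← 0.62·17.461 = 10.826
Arc 3: start y=0.000, vy=10.826 → t=2.165, apex=5.860, x_land=65.019, impact vy=-10.826
  bounce: vy ← 0.62·10.826 = 6.712
Arc 4: start y=0.000, vy=6.712 → t=1.342, apex=2.253, x_land=73.114, impact vy=-6.712
  bounce: vy ← 0.62·6.712 = 4.161
Arc 5: start y=0.000, vy=4.161 → t=0.832, apex=0.866, x_land=78.133, impact vy=-4.161
  bounce: vy ← 0.62·4.161 = 2.580
Arc 6: start y=0.000, vy=2.580 → t=0.516, apex=0.333, x_land=81.244, impact vy=-2.580
  bounce: vy ← 0.62·2.580 = 1.600

1 5.125 39.657 30.905
2 3.492 15.244 51.963
3 2.165 5.860 65.019
4 1.342 2.253 73.114
5 0.832 0.866 78.133
6 0.516 0.333 81.244
final: 81.244 1.600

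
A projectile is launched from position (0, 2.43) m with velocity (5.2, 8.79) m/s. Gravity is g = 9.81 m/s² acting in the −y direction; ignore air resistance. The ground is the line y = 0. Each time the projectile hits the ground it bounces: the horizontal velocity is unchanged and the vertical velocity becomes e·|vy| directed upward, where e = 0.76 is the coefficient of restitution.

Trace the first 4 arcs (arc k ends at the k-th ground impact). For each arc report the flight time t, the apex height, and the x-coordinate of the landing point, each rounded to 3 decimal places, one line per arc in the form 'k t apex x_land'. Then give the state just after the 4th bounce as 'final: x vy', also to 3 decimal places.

Arc 1: start y=2.430, vy=8.790 → t=2.035, apex=6.368, x_land=10.584, impact vy=-11.178
  bounce: vy ← 0.76·11.178 = 8.495
Arc 2: start y=0.000, vy=8.495 → t=1.732, apex=3.678, x_land=19.590, impact vy=-8.495
  bounce: vy ← 0.76·8.495 = 6.456
Arc 3: start y=0.000, vy=6.456 → t=1.316, apex=2.125, x_land=26.435, impact vy=-6.456
  bounce: vy ← 0.76·6.456 = 4.907
Arc 4: start y=0.000, vy=4.907 → t=1.000, apex=1.227, x_land=31.637, impact vy=-4.907
  bounce: vy ← 0.76·4.907 = 3.729

1 2.035 6.368 10.584
2 1.732 3.678 19.590
3 1.316 2.125 26.435
4 1.000 1.227 31.637
final: 31.637 3.729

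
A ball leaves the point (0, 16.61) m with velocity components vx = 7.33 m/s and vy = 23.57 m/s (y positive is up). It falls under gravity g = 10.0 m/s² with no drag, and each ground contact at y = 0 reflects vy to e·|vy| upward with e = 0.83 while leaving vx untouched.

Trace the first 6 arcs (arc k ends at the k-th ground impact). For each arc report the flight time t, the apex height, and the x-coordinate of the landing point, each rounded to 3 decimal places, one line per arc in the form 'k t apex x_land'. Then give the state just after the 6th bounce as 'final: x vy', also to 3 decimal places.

Arc 1: start y=16.610, vy=23.570 → t=5.337, apex=44.387, x_land=39.117, impact vy=-29.795
  bounce: vy ← 0.83·29.795 = 24.730
Arc 2: start y=0.000, vy=24.730 → t=4.946, apex=30.578, x_land=75.371, impact vy=-24.730
  bounce: vy ← 0.83·24.730 = 20.526
Arc 3: start y=0.000, vy=20.526 → t=4.105, apex=21.065, x_land=105.461, impact vy=-20.526
  bounce: vy ← 0.83·20.526 = 17.036
Arc 4: start y=0.000, vy=17.036 → t=3.407, apex=14.512, x_land=130.437, impact vy=-17.036
  bounce: vy ← 0.83·17.036 = 14.140
Arc 5: start y=0.000, vy=14.140 → t=2.828, apex=9.997, x_land=151.166, impact vy=-14.140
  bounce: vy ← 0.83·14.140 = 11.736
Arc 6: start y=0.000, vy=11.736 → t=2.347, apex=6.887, x_land=168.372, impact vy=-11.736
  bounce: vy ← 0.83·11.736 = 9.741

1 5.337 44.387 39.117
2 4.946 30.578 75.371
3 4.105 21.065 105.461
4 3.407 14.512 130.437
5 2.828 9.997 151.166
6 2.347 6.887 168.372
final: 168.372 9.741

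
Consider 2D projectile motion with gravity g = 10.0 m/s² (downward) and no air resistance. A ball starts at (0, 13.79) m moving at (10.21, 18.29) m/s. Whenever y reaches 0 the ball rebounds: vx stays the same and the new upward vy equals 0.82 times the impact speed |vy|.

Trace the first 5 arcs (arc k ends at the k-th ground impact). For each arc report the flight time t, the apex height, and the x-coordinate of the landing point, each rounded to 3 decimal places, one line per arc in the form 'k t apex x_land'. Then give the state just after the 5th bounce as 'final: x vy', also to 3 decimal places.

1 4.299 30.516 43.898
2 4.052 20.519 85.264
3 3.322 13.797 119.185
4 2.724 9.277 147.000
5 2.234 6.238 169.808
final: 169.808 9.159

Arc 1: start y=13.790, vy=18.290 → t=4.299, apex=30.516, x_land=43.898, impact vy=-24.705
  bounce: vy ← 0.82·24.705 = 20.258
Arc 2: start y=0.000, vy=20.258 → t=4.052, apex=20.519, x_land=85.264, impact vy=-20.258
  bounce: vy ← 0.82·20.258 = 16.611
Arc 3: start y=0.000, vy=16.611 → t=3.322, apex=13.797, x_land=119.185, impact vy=-16.611
  bounce: vy ← 0.82·16.611 = 13.621
Arc 4: start y=0.000, vy=13.621 → t=2.724, apex=9.277, x_land=147.000, impact vy=-13.621
  bounce: vy ← 0.82·13.621 = 11.170
Arc 5: start y=0.000, vy=11.170 → t=2.234, apex=6.238, x_land=169.808, impact vy=-11.170
  bounce: vy ← 0.82·11.170 = 9.159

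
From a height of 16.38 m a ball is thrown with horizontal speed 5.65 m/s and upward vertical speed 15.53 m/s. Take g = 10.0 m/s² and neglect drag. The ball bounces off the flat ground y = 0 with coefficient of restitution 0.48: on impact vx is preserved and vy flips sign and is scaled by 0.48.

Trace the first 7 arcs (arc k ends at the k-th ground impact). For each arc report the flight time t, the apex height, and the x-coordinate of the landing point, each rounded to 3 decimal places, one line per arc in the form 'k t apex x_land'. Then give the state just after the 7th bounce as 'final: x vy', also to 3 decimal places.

Arc 1: start y=16.380, vy=15.530 → t=3.938, apex=28.439, x_land=22.249, impact vy=-23.849
  bounce: vy ← 0.48·23.849 = 11.448
Arc 2: start y=0.000, vy=11.448 → t=2.290, apex=6.552, x_land=35.185, impact vy=-11.448
  bounce: vy ← 0.48·11.448 = 5.495
Arc 3: start y=0.000, vy=5.495 → t=1.099, apex=1.510, x_land=41.394, impact vy=-5.495
  bounce: vy ← 0.48·5.495 = 2.638
Arc 4: start y=0.000, vy=2.638 → t=0.528, apex=0.348, x_land=44.375, impact vy=-2.638
  bounce: vy ← 0.48·2.638 = 1.266
Arc 5: start y=0.000, vy=1.266 → t=0.253, apex=0.080, x_land=45.805, impact vy=-1.266
  bounce: vy ← 0.48·1.266 = 0.608
Arc 6: start y=0.000, vy=0.608 → t=0.122, apex=0.018, x_land=46.492, impact vy=-0.608
  bounce: vy ← 0.48·0.608 = 0.292
Arc 7: start y=0.000, vy=0.292 → t=0.058, apex=0.004, x_land=46.821, impact vy=-0.292
  bounce: vy ← 0.48·0.292 = 0.140

1 3.938 28.439 22.249
2 2.290 6.552 35.185
3 1.099 1.510 41.394
4 0.528 0.348 44.375
5 0.253 0.080 45.805
6 0.122 0.018 46.492
7 0.058 0.004 46.821
final: 46.821 0.140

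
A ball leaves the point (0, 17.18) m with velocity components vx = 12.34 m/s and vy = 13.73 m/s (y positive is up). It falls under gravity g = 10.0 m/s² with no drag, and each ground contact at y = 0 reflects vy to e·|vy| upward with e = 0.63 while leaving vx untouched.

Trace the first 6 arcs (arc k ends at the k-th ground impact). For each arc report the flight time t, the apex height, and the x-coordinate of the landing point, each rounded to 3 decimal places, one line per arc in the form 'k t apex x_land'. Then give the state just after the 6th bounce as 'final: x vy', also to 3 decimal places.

Arc 1: start y=17.180, vy=13.730 → t=3.680, apex=26.606, x_land=45.408, impact vy=-23.068
  bounce: vy ← 0.63·23.068 = 14.533
Arc 2: start y=0.000, vy=14.533 → t=2.907, apex=10.560, x_land=81.275, impact vy=-14.533
  bounce: vy ← 0.63·14.533 = 9.156
Arc 3: start y=0.000, vy=9.156 → t=1.831, apex=4.191, x_land=103.870, impact vy=-9.156
  bounce: vy ← 0.63·9.156 = 5.768
Arc 4: start y=0.000, vy=5.768 → t=1.154, apex=1.663, x_land=118.106, impact vy=-5.768
  bounce: vy ← 0.63·5.768 = 3.634
Arc 5: start y=0.000, vy=3.634 → t=0.727, apex=0.660, x_land=127.074, impact vy=-3.634
  bounce: vy ← 0.63·3.634 = 2.289
Arc 6: start y=0.000, vy=2.289 → t=0.458, apex=0.262, x_land=132.724, impact vy=-2.289
  bounce: vy ← 0.63·2.289 = 1.442

1 3.680 26.606 45.408
2 2.907 10.560 81.275
3 1.831 4.191 103.870
4 1.154 1.663 118.106
5 0.727 0.660 127.074
6 0.458 0.262 132.724
final: 132.724 1.442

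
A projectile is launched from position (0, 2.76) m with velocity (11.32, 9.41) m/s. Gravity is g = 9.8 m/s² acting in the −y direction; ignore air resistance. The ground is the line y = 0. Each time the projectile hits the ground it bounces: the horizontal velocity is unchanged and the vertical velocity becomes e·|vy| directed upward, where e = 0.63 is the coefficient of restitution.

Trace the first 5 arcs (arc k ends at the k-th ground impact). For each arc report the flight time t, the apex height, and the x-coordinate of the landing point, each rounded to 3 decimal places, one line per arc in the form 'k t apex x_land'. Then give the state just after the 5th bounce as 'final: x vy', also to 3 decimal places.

Arc 1: start y=2.760, vy=9.410 → t=2.179, apex=7.278, x_land=24.665, impact vy=-11.943
  bounce: vy ← 0.63·11.943 = 7.524
Arc 2: start y=0.000, vy=7.524 → t=1.536, apex=2.889, x_land=42.048, impact vy=-7.524
  bounce: vy ← 0.63·7.524 = 4.740
Arc 3: start y=0.000, vy=4.740 → t=0.967, apex=1.146, x_land=52.999, impact vy=-4.740
  bounce: vy ← 0.63·4.740 = 2.986
Arc 4: start y=0.000, vy=2.986 → t=0.609, apex=0.455, x_land=59.898, impact vy=-2.986
  bounce: vy ← 0.63·2.986 = 1.881
Arc 5: start y=0.000, vy=1.881 → t=0.384, apex=0.181, x_land=64.245, impact vy=-1.881
  bounce: vy ← 0.63·1.881 = 1.185

1 2.179 7.278 24.665
2 1.536 2.889 42.048
3 0.967 1.146 52.999
4 0.609 0.455 59.898
5 0.384 0.181 64.245
final: 64.245 1.185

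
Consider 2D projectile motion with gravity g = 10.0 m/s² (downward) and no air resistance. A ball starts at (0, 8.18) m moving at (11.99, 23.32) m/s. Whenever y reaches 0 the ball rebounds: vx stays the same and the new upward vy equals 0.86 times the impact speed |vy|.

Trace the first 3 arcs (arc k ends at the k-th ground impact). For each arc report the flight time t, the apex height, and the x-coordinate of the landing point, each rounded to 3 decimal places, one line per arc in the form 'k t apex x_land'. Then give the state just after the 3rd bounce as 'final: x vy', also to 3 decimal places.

Arc 1: start y=8.180, vy=23.320 → t=4.992, apex=35.371, x_land=59.851, impact vy=-26.597
  bounce: vy ← 0.86·26.597 = 22.874
Arc 2: start y=0.000, vy=22.874 → t=4.575, apex=26.160, x_land=114.702, impact vy=-22.874
  bounce: vy ← 0.86·22.874 = 19.671
Arc 3: start y=0.000, vy=19.671 → t=3.934, apex=19.348, x_land=161.874, impact vy=-19.671
  bounce: vy ← 0.86·19.671 = 16.917

1 4.992 35.371 59.851
2 4.575 26.160 114.702
3 3.934 19.348 161.874
final: 161.874 16.917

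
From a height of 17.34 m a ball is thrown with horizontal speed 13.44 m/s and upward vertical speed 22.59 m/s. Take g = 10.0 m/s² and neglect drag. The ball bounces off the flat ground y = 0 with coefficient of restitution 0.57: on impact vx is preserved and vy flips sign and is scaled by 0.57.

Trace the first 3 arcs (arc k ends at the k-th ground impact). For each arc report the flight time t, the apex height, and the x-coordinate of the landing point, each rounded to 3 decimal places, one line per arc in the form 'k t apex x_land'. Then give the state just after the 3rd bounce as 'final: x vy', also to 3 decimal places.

Arc 1: start y=17.340, vy=22.590 → t=5.187, apex=42.855, x_land=69.708, impact vy=-29.276
  bounce: vy ← 0.57·29.276 = 16.688
Arc 2: start y=0.000, vy=16.688 → t=3.338, apex=13.924, x_land=114.565, impact vy=-16.688
  bounce: vy ← 0.57·16.688 = 9.512
Arc 3: start y=0.000, vy=9.512 → t=1.902, apex=4.524, x_land=140.133, impact vy=-9.512
  bounce: vy ← 0.57·9.512 = 5.422

1 5.187 42.855 69.708
2 3.338 13.924 114.565
3 1.902 4.524 140.133
final: 140.133 5.422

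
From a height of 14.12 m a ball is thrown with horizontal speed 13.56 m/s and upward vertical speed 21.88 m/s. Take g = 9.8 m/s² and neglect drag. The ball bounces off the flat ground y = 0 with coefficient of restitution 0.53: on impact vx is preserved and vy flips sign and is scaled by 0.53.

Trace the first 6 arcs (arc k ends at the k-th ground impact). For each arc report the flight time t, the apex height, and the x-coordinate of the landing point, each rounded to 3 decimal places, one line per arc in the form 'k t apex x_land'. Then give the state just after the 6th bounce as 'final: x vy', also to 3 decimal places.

1 5.037 38.545 68.307
2 2.973 10.827 108.620
3 1.576 3.041 129.987
4 0.835 0.854 141.311
5 0.443 0.240 147.312
6 0.235 0.067 150.493
final: 150.493 0.609

Arc 1: start y=14.120, vy=21.880 → t=5.037, apex=38.545, x_land=68.307, impact vy=-27.486
  bounce: vy ← 0.53·27.486 = 14.568
Arc 2: start y=0.000, vy=14.568 → t=2.973, apex=10.827, x_land=108.620, impact vy=-14.568
  bounce: vy ← 0.53·14.568 = 7.721
Arc 3: start y=0.000, vy=7.721 → t=1.576, apex=3.041, x_land=129.987, impact vy=-7.721
  bounce: vy ← 0.53·7.721 = 4.092
Arc 4: start y=0.000, vy=4.092 → t=0.835, apex=0.854, x_land=141.311, impact vy=-4.092
  bounce: vy ← 0.53·4.092 = 2.169
Arc 5: start y=0.000, vy=2.169 → t=0.443, apex=0.240, x_land=147.312, impact vy=-2.169
  bounce: vy ← 0.53·2.169 = 1.149
Arc 6: start y=0.000, vy=1.149 → t=0.235, apex=0.067, x_land=150.493, impact vy=-1.149
  bounce: vy ← 0.53·1.149 = 0.609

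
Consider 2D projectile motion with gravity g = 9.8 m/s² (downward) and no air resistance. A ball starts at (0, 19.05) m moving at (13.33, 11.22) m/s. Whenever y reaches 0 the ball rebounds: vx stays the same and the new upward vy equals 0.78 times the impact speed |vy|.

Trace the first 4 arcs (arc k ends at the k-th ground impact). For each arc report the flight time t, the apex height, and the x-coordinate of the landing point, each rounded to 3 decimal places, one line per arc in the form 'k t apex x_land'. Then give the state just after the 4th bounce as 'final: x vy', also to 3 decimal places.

1 3.425 25.473 45.654
2 3.557 15.498 93.067
3 2.774 9.429 130.049
4 2.164 5.736 158.895
final: 158.895 8.271

Arc 1: start y=19.050, vy=11.220 → t=3.425, apex=25.473, x_land=45.654, impact vy=-22.344
  bounce: vy ← 0.78·22.344 = 17.429
Arc 2: start y=0.000, vy=17.429 → t=3.557, apex=15.498, x_land=93.067, impact vy=-17.429
  bounce: vy ← 0.78·17.429 = 13.594
Arc 3: start y=0.000, vy=13.594 → t=2.774, apex=9.429, x_land=130.049, impact vy=-13.594
  bounce: vy ← 0.78·13.594 = 10.604
Arc 4: start y=0.000, vy=10.604 → t=2.164, apex=5.736, x_land=158.895, impact vy=-10.604
  bounce: vy ← 0.78·10.604 = 8.271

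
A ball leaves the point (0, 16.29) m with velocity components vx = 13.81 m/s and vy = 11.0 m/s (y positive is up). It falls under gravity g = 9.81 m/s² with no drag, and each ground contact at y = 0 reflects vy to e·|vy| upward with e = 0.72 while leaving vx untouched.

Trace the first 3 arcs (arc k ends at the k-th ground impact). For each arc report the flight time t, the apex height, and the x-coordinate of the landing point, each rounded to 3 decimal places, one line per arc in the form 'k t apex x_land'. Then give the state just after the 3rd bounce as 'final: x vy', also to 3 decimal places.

Arc 1: start y=16.290, vy=11.000 → t=3.261, apex=22.457, x_land=45.035, impact vy=-20.991
  bounce: vy ← 0.72·20.991 = 15.113
Arc 2: start y=0.000, vy=15.113 → t=3.081, apex=11.642, x_land=87.586, impact vy=-15.113
  bounce: vy ← 0.72·15.113 = 10.882
Arc 3: start y=0.000, vy=10.882 → t=2.218, apex=6.035, x_land=118.223, impact vy=-10.882
  bounce: vy ← 0.72·10.882 = 7.835

1 3.261 22.457 45.035
2 3.081 11.642 87.586
3 2.218 6.035 118.223
final: 118.223 7.835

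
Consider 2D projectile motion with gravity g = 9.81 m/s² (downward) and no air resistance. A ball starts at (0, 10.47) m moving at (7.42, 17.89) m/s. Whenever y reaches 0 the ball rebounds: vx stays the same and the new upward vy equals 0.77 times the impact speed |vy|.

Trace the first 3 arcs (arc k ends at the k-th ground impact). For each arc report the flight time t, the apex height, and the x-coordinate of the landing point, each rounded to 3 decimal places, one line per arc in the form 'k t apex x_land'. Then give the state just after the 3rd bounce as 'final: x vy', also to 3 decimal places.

Arc 1: start y=10.470, vy=17.890 → t=4.160, apex=26.783, x_land=30.870, impact vy=-22.923
  bounce: vy ← 0.77·22.923 = 17.651
Arc 2: start y=0.000, vy=17.651 → t=3.599, apex=15.879, x_land=57.571, impact vy=-17.651
  bounce: vy ← 0.77·17.651 = 13.591
Arc 3: start y=0.000, vy=13.591 → t=2.771, apex=9.415, x_land=78.131, impact vy=-13.591
  bounce: vy ← 0.77·13.591 = 10.465

1 4.160 26.783 30.870
2 3.599 15.879 57.571
3 2.771 9.415 78.131
final: 78.131 10.465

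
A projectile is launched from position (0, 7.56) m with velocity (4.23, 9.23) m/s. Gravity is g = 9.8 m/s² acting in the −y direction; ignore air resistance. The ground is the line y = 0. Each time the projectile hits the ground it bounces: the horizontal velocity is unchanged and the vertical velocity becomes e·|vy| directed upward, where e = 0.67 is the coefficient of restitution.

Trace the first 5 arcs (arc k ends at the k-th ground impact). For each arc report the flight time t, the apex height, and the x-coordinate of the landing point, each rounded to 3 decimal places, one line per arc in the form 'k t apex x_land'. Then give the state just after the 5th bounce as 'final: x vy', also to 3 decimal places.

Arc 1: start y=7.560, vy=9.230 → t=2.501, apex=11.907, x_land=10.578, impact vy=-15.276
  bounce: vy ← 0.67·15.276 = 10.235
Arc 2: start y=0.000, vy=10.235 → t=2.089, apex=5.345, x_land=19.413, impact vy=-10.235
  bounce: vy ← 0.67·10.235 = 6.858
Arc 3: start y=0.000, vy=6.858 → t=1.400, apex=2.399, x_land=25.333, impact vy=-6.858
  bounce: vy ← 0.67·6.858 = 4.595
Arc 4: start y=0.000, vy=4.595 → t=0.938, apex=1.077, x_land=29.300, impact vy=-4.595
  bounce: vy ← 0.67·4.595 = 3.078
Arc 5: start y=0.000, vy=3.078 → t=0.628, apex=0.483, x_land=31.957, impact vy=-3.078
  bounce: vy ← 0.67·3.078 = 2.063

1 2.501 11.907 10.578
2 2.089 5.345 19.413
3 1.400 2.399 25.333
4 0.938 1.077 29.300
5 0.628 0.483 31.957
final: 31.957 2.063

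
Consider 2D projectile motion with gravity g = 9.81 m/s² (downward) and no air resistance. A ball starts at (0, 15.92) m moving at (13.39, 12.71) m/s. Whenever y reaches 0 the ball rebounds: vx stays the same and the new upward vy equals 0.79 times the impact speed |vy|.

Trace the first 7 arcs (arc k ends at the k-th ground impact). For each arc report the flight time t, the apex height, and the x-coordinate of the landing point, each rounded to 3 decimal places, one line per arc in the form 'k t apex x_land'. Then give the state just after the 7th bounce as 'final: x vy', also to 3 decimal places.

1 3.515 24.154 47.062
2 3.506 15.074 94.009
3 2.770 9.408 131.097
4 2.188 5.871 160.397
5 1.729 3.664 183.544
6 1.366 2.287 201.830
7 1.079 1.427 216.276
final: 216.276 4.181

Arc 1: start y=15.920, vy=12.710 → t=3.515, apex=24.154, x_land=47.062, impact vy=-21.769
  bounce: vy ← 0.79·21.769 = 17.198
Arc 2: start y=0.000, vy=17.198 → t=3.506, apex=15.074, x_land=94.009, impact vy=-17.198
  bounce: vy ← 0.79·17.198 = 13.586
Arc 3: start y=0.000, vy=13.586 → t=2.770, apex=9.408, x_land=131.097, impact vy=-13.586
  bounce: vy ← 0.79·13.586 = 10.733
Arc 4: start y=0.000, vy=10.733 → t=2.188, apex=5.871, x_land=160.397, impact vy=-10.733
  bounce: vy ← 0.79·10.733 = 8.479
Arc 5: start y=0.000, vy=8.479 → t=1.729, apex=3.664, x_land=183.544, impact vy=-8.479
  bounce: vy ← 0.79·8.479 = 6.698
Arc 6: start y=0.000, vy=6.698 → t=1.366, apex=2.287, x_land=201.830, impact vy=-6.698
  bounce: vy ← 0.79·6.698 = 5.292
Arc 7: start y=0.000, vy=5.292 → t=1.079, apex=1.427, x_land=216.276, impact vy=-5.292
  bounce: vy ← 0.79·5.292 = 4.181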